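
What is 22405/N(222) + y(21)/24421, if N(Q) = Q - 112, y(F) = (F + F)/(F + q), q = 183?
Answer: 930159297/4566727 ≈ 203.68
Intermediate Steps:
y(F) = 2*F/(183 + F) (y(F) = (F + F)/(F + 183) = (2*F)/(183 + F) = 2*F/(183 + F))
N(Q) = -112 + Q
22405/N(222) + y(21)/24421 = 22405/(-112 + 222) + (2*21/(183 + 21))/24421 = 22405/110 + (2*21/204)*(1/24421) = 22405*(1/110) + (2*21*(1/204))*(1/24421) = 4481/22 + (7/34)*(1/24421) = 4481/22 + 7/830314 = 930159297/4566727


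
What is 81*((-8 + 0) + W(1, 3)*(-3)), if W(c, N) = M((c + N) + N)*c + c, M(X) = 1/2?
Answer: -2025/2 ≈ -1012.5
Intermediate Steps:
M(X) = ½
W(c, N) = 3*c/2 (W(c, N) = c/2 + c = 3*c/2)
81*((-8 + 0) + W(1, 3)*(-3)) = 81*((-8 + 0) + ((3/2)*1)*(-3)) = 81*(-8 + (3/2)*(-3)) = 81*(-8 - 9/2) = 81*(-25/2) = -2025/2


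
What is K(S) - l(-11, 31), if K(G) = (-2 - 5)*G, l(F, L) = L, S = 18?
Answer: -157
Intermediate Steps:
K(G) = -7*G
K(S) - l(-11, 31) = -7*18 - 1*31 = -126 - 31 = -157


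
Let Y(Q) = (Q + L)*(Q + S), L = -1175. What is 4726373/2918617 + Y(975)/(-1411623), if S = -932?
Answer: 6696956939579/4119986885391 ≈ 1.6255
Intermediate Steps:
Y(Q) = (-1175 + Q)*(-932 + Q) (Y(Q) = (Q - 1175)*(Q - 932) = (-1175 + Q)*(-932 + Q))
4726373/2918617 + Y(975)/(-1411623) = 4726373/2918617 + (1095100 + 975² - 2107*975)/(-1411623) = 4726373*(1/2918617) + (1095100 + 950625 - 2054325)*(-1/1411623) = 4726373/2918617 - 8600*(-1/1411623) = 4726373/2918617 + 8600/1411623 = 6696956939579/4119986885391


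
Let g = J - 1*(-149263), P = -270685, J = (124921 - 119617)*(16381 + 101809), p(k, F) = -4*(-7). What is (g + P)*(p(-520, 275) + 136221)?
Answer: 85395196794162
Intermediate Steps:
p(k, F) = 28
J = 626879760 (J = 5304*118190 = 626879760)
g = 627029023 (g = 626879760 - 1*(-149263) = 626879760 + 149263 = 627029023)
(g + P)*(p(-520, 275) + 136221) = (627029023 - 270685)*(28 + 136221) = 626758338*136249 = 85395196794162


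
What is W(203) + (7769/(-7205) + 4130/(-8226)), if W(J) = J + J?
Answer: 11984638768/29634165 ≈ 404.42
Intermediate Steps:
W(J) = 2*J
W(203) + (7769/(-7205) + 4130/(-8226)) = 2*203 + (7769/(-7205) + 4130/(-8226)) = 406 + (7769*(-1/7205) + 4130*(-1/8226)) = 406 + (-7769/7205 - 2065/4113) = 406 - 46832222/29634165 = 11984638768/29634165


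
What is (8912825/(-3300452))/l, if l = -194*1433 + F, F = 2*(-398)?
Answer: 8912825/920159416696 ≈ 9.6862e-6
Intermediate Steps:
F = -796
l = -278798 (l = -194*1433 - 796 = -278002 - 796 = -278798)
(8912825/(-3300452))/l = (8912825/(-3300452))/(-278798) = (8912825*(-1/3300452))*(-1/278798) = -8912825/3300452*(-1/278798) = 8912825/920159416696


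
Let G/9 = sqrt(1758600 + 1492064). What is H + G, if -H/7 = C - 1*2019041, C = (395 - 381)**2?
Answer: 14131915 + 18*sqrt(812666) ≈ 1.4148e+7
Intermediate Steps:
C = 196 (C = 14**2 = 196)
G = 18*sqrt(812666) (G = 9*sqrt(1758600 + 1492064) = 9*sqrt(3250664) = 9*(2*sqrt(812666)) = 18*sqrt(812666) ≈ 16227.)
H = 14131915 (H = -7*(196 - 1*2019041) = -7*(196 - 2019041) = -7*(-2018845) = 14131915)
H + G = 14131915 + 18*sqrt(812666)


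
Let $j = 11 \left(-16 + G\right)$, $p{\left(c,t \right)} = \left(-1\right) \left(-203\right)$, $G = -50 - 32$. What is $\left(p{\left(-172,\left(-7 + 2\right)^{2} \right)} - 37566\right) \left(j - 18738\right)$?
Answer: $740385208$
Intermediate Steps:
$G = -82$
$p{\left(c,t \right)} = 203$
$j = -1078$ ($j = 11 \left(-16 - 82\right) = 11 \left(-98\right) = -1078$)
$\left(p{\left(-172,\left(-7 + 2\right)^{2} \right)} - 37566\right) \left(j - 18738\right) = \left(203 - 37566\right) \left(-1078 - 18738\right) = \left(-37363\right) \left(-19816\right) = 740385208$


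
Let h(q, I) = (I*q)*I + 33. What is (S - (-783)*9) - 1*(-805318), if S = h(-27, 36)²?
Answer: 1222944046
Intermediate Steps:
h(q, I) = 33 + q*I² (h(q, I) = q*I² + 33 = 33 + q*I²)
S = 1222131681 (S = (33 - 27*36²)² = (33 - 27*1296)² = (33 - 34992)² = (-34959)² = 1222131681)
(S - (-783)*9) - 1*(-805318) = (1222131681 - (-783)*9) - 1*(-805318) = (1222131681 - 1*(-7047)) + 805318 = (1222131681 + 7047) + 805318 = 1222138728 + 805318 = 1222944046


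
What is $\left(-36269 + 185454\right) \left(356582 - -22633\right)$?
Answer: $56573189775$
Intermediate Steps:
$\left(-36269 + 185454\right) \left(356582 - -22633\right) = 149185 \left(356582 + \left(-89172 + 111805\right)\right) = 149185 \left(356582 + 22633\right) = 149185 \cdot 379215 = 56573189775$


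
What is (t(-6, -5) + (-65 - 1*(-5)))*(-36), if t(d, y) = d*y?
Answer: 1080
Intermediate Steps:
(t(-6, -5) + (-65 - 1*(-5)))*(-36) = (-6*(-5) + (-65 - 1*(-5)))*(-36) = (30 + (-65 + 5))*(-36) = (30 - 60)*(-36) = -30*(-36) = 1080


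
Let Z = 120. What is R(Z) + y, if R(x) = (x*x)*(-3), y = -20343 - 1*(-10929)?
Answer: -52614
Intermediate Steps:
y = -9414 (y = -20343 + 10929 = -9414)
R(x) = -3*x**2 (R(x) = x**2*(-3) = -3*x**2)
R(Z) + y = -3*120**2 - 9414 = -3*14400 - 9414 = -43200 - 9414 = -52614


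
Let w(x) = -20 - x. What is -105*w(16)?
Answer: 3780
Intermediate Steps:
-105*w(16) = -105*(-20 - 1*16) = -105*(-20 - 16) = -105*(-36) = 3780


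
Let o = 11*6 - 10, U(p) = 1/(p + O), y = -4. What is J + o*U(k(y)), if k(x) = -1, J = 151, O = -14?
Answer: 2209/15 ≈ 147.27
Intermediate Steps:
U(p) = 1/(-14 + p) (U(p) = 1/(p - 14) = 1/(-14 + p))
o = 56 (o = 66 - 10 = 56)
J + o*U(k(y)) = 151 + 56/(-14 - 1) = 151 + 56/(-15) = 151 + 56*(-1/15) = 151 - 56/15 = 2209/15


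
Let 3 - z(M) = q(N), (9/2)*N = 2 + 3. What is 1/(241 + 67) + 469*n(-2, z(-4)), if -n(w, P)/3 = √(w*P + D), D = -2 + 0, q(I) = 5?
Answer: 1/308 - 1407*√2 ≈ -1989.8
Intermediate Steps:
N = 10/9 (N = 2*(2 + 3)/9 = (2/9)*5 = 10/9 ≈ 1.1111)
z(M) = -2 (z(M) = 3 - 1*5 = 3 - 5 = -2)
D = -2
n(w, P) = -3*√(-2 + P*w) (n(w, P) = -3*√(w*P - 2) = -3*√(P*w - 2) = -3*√(-2 + P*w))
1/(241 + 67) + 469*n(-2, z(-4)) = 1/(241 + 67) + 469*(-3*√(-2 - 2*(-2))) = 1/308 + 469*(-3*√(-2 + 4)) = 1/308 + 469*(-3*√2) = 1/308 - 1407*√2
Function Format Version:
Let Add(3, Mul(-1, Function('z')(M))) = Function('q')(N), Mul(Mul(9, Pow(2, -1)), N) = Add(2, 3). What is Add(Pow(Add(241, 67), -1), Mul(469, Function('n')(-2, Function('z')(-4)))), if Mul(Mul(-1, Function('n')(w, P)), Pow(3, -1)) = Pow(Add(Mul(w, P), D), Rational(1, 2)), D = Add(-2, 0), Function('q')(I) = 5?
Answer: Add(Rational(1, 308), Mul(-1407, Pow(2, Rational(1, 2)))) ≈ -1989.8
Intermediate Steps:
N = Rational(10, 9) (N = Mul(Rational(2, 9), Add(2, 3)) = Mul(Rational(2, 9), 5) = Rational(10, 9) ≈ 1.1111)
Function('z')(M) = -2 (Function('z')(M) = Add(3, Mul(-1, 5)) = Add(3, -5) = -2)
D = -2
Function('n')(w, P) = Mul(-3, Pow(Add(-2, Mul(P, w)), Rational(1, 2))) (Function('n')(w, P) = Mul(-3, Pow(Add(Mul(w, P), -2), Rational(1, 2))) = Mul(-3, Pow(Add(Mul(P, w), -2), Rational(1, 2))) = Mul(-3, Pow(Add(-2, Mul(P, w)), Rational(1, 2))))
Add(Pow(Add(241, 67), -1), Mul(469, Function('n')(-2, Function('z')(-4)))) = Add(Pow(Add(241, 67), -1), Mul(469, Mul(-3, Pow(Add(-2, Mul(-2, -2)), Rational(1, 2))))) = Add(Pow(308, -1), Mul(469, Mul(-3, Pow(Add(-2, 4), Rational(1, 2))))) = Add(Rational(1, 308), Mul(469, Mul(-3, Pow(2, Rational(1, 2))))) = Add(Rational(1, 308), Mul(-1407, Pow(2, Rational(1, 2))))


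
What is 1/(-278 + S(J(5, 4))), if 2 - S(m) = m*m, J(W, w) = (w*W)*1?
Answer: -1/676 ≈ -0.0014793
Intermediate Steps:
J(W, w) = W*w (J(W, w) = (W*w)*1 = W*w)
S(m) = 2 - m² (S(m) = 2 - m*m = 2 - m²)
1/(-278 + S(J(5, 4))) = 1/(-278 + (2 - (5*4)²)) = 1/(-278 + (2 - 1*20²)) = 1/(-278 + (2 - 1*400)) = 1/(-278 + (2 - 400)) = 1/(-278 - 398) = 1/(-676) = -1/676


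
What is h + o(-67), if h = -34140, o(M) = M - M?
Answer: -34140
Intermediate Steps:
o(M) = 0
h + o(-67) = -34140 + 0 = -34140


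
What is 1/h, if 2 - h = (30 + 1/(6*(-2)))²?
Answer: -144/128593 ≈ -0.0011198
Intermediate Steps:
h = -128593/144 (h = 2 - (30 + 1/(6*(-2)))² = 2 - (30 + 1/(-12))² = 2 - (30 - 1/12)² = 2 - (359/12)² = 2 - 1*128881/144 = 2 - 128881/144 = -128593/144 ≈ -893.01)
1/h = 1/(-128593/144) = -144/128593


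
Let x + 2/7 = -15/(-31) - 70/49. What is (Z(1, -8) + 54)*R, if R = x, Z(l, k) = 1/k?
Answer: -115077/1736 ≈ -66.289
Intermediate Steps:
x = -267/217 (x = -2/7 + (-15/(-31) - 70/49) = -2/7 + (-15*(-1/31) - 70*1/49) = -2/7 + (15/31 - 10/7) = -2/7 - 205/217 = -267/217 ≈ -1.2304)
R = -267/217 ≈ -1.2304
(Z(1, -8) + 54)*R = (1/(-8) + 54)*(-267/217) = (-1/8 + 54)*(-267/217) = (431/8)*(-267/217) = -115077/1736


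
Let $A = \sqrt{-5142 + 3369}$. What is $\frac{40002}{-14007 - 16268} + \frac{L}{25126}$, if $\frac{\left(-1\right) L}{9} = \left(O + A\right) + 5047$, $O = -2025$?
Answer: $- \frac{914254851}{380344825} - \frac{27 i \sqrt{197}}{25126} \approx -2.4038 - 0.015083 i$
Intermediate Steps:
$A = 3 i \sqrt{197}$ ($A = \sqrt{-1773} = 3 i \sqrt{197} \approx 42.107 i$)
$L = -27198 - 27 i \sqrt{197}$ ($L = - 9 \left(\left(-2025 + 3 i \sqrt{197}\right) + 5047\right) = - 9 \left(3022 + 3 i \sqrt{197}\right) = -27198 - 27 i \sqrt{197} \approx -27198.0 - 378.96 i$)
$\frac{40002}{-14007 - 16268} + \frac{L}{25126} = \frac{40002}{-14007 - 16268} + \frac{-27198 - 27 i \sqrt{197}}{25126} = \frac{40002}{-14007 - 16268} + \left(-27198 - 27 i \sqrt{197}\right) \frac{1}{25126} = \frac{40002}{-30275} - \left(\frac{13599}{12563} + \frac{27 i \sqrt{197}}{25126}\right) = 40002 \left(- \frac{1}{30275}\right) - \left(\frac{13599}{12563} + \frac{27 i \sqrt{197}}{25126}\right) = - \frac{40002}{30275} - \left(\frac{13599}{12563} + \frac{27 i \sqrt{197}}{25126}\right) = - \frac{914254851}{380344825} - \frac{27 i \sqrt{197}}{25126}$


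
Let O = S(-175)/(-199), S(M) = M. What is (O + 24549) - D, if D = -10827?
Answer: 7039999/199 ≈ 35377.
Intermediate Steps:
O = 175/199 (O = -175/(-199) = -175*(-1/199) = 175/199 ≈ 0.87940)
(O + 24549) - D = (175/199 + 24549) - 1*(-10827) = 4885426/199 + 10827 = 7039999/199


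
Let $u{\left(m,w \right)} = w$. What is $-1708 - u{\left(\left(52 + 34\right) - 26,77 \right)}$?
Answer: $-1785$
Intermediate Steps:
$-1708 - u{\left(\left(52 + 34\right) - 26,77 \right)} = -1708 - 77 = -1785$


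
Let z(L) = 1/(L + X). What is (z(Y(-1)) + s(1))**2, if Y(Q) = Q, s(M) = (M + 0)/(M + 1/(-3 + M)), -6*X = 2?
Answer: 25/16 ≈ 1.5625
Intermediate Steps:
X = -1/3 (X = -1/6*2 = -1/3 ≈ -0.33333)
s(M) = M/(M + 1/(-3 + M))
z(L) = 1/(-1/3 + L) (z(L) = 1/(L - 1/3) = 1/(-1/3 + L))
(z(Y(-1)) + s(1))**2 = (3/(-1 + 3*(-1)) + 1*(-3 + 1)/(1 + 1**2 - 3*1))**2 = (3/(-1 - 3) + 1*(-2)/(1 + 1 - 3))**2 = (3/(-4) + 1*(-2)/(-1))**2 = (3*(-1/4) + 1*(-1)*(-2))**2 = (-3/4 + 2)**2 = (5/4)**2 = 25/16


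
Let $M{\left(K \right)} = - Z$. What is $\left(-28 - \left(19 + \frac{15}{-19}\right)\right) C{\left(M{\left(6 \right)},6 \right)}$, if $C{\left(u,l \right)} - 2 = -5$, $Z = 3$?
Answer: $\frac{2634}{19} \approx 138.63$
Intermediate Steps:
$M{\left(K \right)} = -3$ ($M{\left(K \right)} = \left(-1\right) 3 = -3$)
$C{\left(u,l \right)} = -3$ ($C{\left(u,l \right)} = 2 - 5 = -3$)
$\left(-28 - \left(19 + \frac{15}{-19}\right)\right) C{\left(M{\left(6 \right)},6 \right)} = \left(-28 - \left(19 + \frac{15}{-19}\right)\right) \left(-3\right) = \left(-28 - \frac{346}{19}\right) \left(-3\right) = \left(- \frac{878}{19}\right) \left(-3\right) = \frac{2634}{19}$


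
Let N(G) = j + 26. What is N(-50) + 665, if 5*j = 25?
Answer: 696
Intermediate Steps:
j = 5 (j = (⅕)*25 = 5)
N(G) = 31 (N(G) = 5 + 26 = 31)
N(-50) + 665 = 31 + 665 = 696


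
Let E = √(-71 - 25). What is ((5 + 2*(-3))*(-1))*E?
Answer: 4*I*√6 ≈ 9.798*I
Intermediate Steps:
E = 4*I*√6 (E = √(-96) = 4*I*√6 ≈ 9.798*I)
((5 + 2*(-3))*(-1))*E = ((5 + 2*(-3))*(-1))*(4*I*√6) = ((5 - 6)*(-1))*(4*I*√6) = (-1*(-1))*(4*I*√6) = 1*(4*I*√6) = 4*I*√6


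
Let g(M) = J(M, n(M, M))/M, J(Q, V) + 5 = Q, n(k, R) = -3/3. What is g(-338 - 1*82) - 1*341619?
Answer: -28695911/84 ≈ -3.4162e+5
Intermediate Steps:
n(k, R) = -1 (n(k, R) = -3*⅓ = -1)
J(Q, V) = -5 + Q
g(M) = (-5 + M)/M
g(-338 - 1*82) - 1*341619 = (-5 + (-338 - 1*82))/(-338 - 1*82) - 1*341619 = (-5 + (-338 - 82))/(-338 - 82) - 341619 = (-5 - 420)/(-420) - 341619 = -1/420*(-425) - 341619 = 85/84 - 341619 = -28695911/84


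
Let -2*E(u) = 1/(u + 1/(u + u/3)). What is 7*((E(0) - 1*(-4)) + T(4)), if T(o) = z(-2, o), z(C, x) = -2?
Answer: 14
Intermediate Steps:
T(o) = -2
E(u) = -1/(2*(u + 3/(4*u))) (E(u) = -1/(2*(u + 1/(u + u/3))) = -1/(2*(u + 1/(4*u/3))) = -1/(2*(u + 3/(4*u))))
7*((E(0) - 1*(-4)) + T(4)) = 7*((-2*0/(3 + 4*0²) - 1*(-4)) - 2) = 7*((-2*0/(3 + 4*0) + 4) - 2) = 7*((-2*0/(3 + 0) + 4) - 2) = 7*((-2*0/3 + 4) - 2) = 7*((-2*0*⅓ + 4) - 2) = 7*((0 + 4) - 2) = 7*(4 - 2) = 7*2 = 14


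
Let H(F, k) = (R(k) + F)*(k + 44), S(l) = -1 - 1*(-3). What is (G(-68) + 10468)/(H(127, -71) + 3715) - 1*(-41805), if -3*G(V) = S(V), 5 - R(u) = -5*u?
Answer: 610535921/14604 ≈ 41806.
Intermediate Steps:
R(u) = 5 + 5*u (R(u) = 5 - (-5)*u = 5 + 5*u)
S(l) = 2 (S(l) = -1 + 3 = 2)
H(F, k) = (44 + k)*(5 + F + 5*k) (H(F, k) = ((5 + 5*k) + F)*(k + 44) = (5 + F + 5*k)*(44 + k) = (44 + k)*(5 + F + 5*k))
G(V) = -⅔ (G(V) = -⅓*2 = -⅔)
(G(-68) + 10468)/(H(127, -71) + 3715) - 1*(-41805) = (-⅔ + 10468)/((220 + 5*(-71)² + 44*127 + 225*(-71) + 127*(-71)) + 3715) - 1*(-41805) = 31402/(3*((220 + 5*5041 + 5588 - 15975 - 9017) + 3715)) + 41805 = 31402/(3*((220 + 25205 + 5588 - 15975 - 9017) + 3715)) + 41805 = 31402/(3*(6021 + 3715)) + 41805 = (31402/3)/9736 + 41805 = (31402/3)*(1/9736) + 41805 = 15701/14604 + 41805 = 610535921/14604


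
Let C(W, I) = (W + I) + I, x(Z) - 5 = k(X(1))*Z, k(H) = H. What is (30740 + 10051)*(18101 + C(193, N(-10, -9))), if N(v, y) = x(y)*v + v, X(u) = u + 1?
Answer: 756020394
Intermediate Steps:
X(u) = 1 + u
x(Z) = 5 + 2*Z (x(Z) = 5 + (1 + 1)*Z = 5 + 2*Z)
N(v, y) = v + v*(5 + 2*y) (N(v, y) = (5 + 2*y)*v + v = v*(5 + 2*y) + v = v + v*(5 + 2*y))
C(W, I) = W + 2*I (C(W, I) = (I + W) + I = W + 2*I)
(30740 + 10051)*(18101 + C(193, N(-10, -9))) = (30740 + 10051)*(18101 + (193 + 2*(2*(-10)*(3 - 9)))) = 40791*(18101 + (193 + 2*(2*(-10)*(-6)))) = 40791*(18101 + (193 + 2*120)) = 40791*(18101 + (193 + 240)) = 40791*(18101 + 433) = 40791*18534 = 756020394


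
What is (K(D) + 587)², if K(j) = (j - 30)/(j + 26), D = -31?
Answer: 8976016/25 ≈ 3.5904e+5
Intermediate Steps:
K(j) = (-30 + j)/(26 + j)
(K(D) + 587)² = ((-30 - 31)/(26 - 31) + 587)² = (-61/(-5) + 587)² = (-⅕*(-61) + 587)² = (61/5 + 587)² = (2996/5)² = 8976016/25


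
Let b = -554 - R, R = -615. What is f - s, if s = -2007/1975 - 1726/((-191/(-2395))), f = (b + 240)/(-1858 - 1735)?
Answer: 29335219114866/1355369425 ≈ 21644.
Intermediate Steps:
b = 61 (b = -554 - 1*(-615) = -554 + 615 = 61)
f = -301/3593 (f = (61 + 240)/(-1858 - 1735) = 301/(-3593) = 301*(-1/3593) = -301/3593 ≈ -0.083774)
s = -8164579087/377225 (s = -2007*1/1975 - 1726/((-191*(-1/2395))) = -2007/1975 - 1726/191/2395 = -2007/1975 - 1726*2395/191 = -2007/1975 - 4133770/191 = -8164579087/377225 ≈ -21644.)
f - s = -301/3593 - 1*(-8164579087/377225) = -301/3593 + 8164579087/377225 = 29335219114866/1355369425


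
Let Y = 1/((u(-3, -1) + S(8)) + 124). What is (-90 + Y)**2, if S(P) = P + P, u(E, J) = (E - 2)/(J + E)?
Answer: 2585315716/319225 ≈ 8098.7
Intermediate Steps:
u(E, J) = (-2 + E)/(E + J)
S(P) = 2*P
Y = 4/565 (Y = 1/(((-2 - 3)/(-3 - 1) + 2*8) + 124) = 1/((-5/(-4) + 16) + 124) = 1/((-1/4*(-5) + 16) + 124) = 1/((5/4 + 16) + 124) = 1/(69/4 + 124) = 1/(565/4) = 4/565 ≈ 0.0070796)
(-90 + Y)**2 = (-90 + 4/565)**2 = (-50846/565)**2 = 2585315716/319225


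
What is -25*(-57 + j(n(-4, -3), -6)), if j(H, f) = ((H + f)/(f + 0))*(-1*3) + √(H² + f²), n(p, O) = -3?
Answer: 3075/2 - 75*√5 ≈ 1369.8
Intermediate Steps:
j(H, f) = √(H² + f²) - 3*(H + f)/f (j(H, f) = ((H + f)/f)*(-3) + √(H² + f²) = -3*(H + f)/f + √(H² + f²) = √(H² + f²) - 3*(H + f)/f)
-25*(-57 + j(n(-4, -3), -6)) = -25*(-57 + (-3 + √((-3)² + (-6)²) - 3*(-3)/(-6))) = -25*(-57 + (-3 + √(9 + 36) - 3*(-3)*(-⅙))) = -25*(-57 + (-3 + √45 - 3/2)) = -25*(-57 + (-3 + 3*√5 - 3/2)) = -25*(-57 + (-9/2 + 3*√5)) = -25*(-123/2 + 3*√5) = 3075/2 - 75*√5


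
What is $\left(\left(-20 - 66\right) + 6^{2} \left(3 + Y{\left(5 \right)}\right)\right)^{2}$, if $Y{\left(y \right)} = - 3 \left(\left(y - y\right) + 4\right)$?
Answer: $168100$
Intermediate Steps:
$Y{\left(y \right)} = -12$ ($Y{\left(y \right)} = - 3 \left(0 + 4\right) = \left(-3\right) 4 = -12$)
$\left(\left(-20 - 66\right) + 6^{2} \left(3 + Y{\left(5 \right)}\right)\right)^{2} = \left(\left(-20 - 66\right) + 6^{2} \left(3 - 12\right)\right)^{2} = \left(\left(-20 - 66\right) + 36 \left(-9\right)\right)^{2} = \left(-86 - 324\right)^{2} = \left(-410\right)^{2} = 168100$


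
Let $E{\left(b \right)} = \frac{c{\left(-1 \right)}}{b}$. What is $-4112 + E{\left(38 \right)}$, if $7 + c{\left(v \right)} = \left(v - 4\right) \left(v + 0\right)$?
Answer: $- \frac{78129}{19} \approx -4112.1$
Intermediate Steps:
$c{\left(v \right)} = -7 + v \left(-4 + v\right)$ ($c{\left(v \right)} = -7 + \left(v - 4\right) \left(v + 0\right) = -7 + \left(-4 + v\right) v = -7 + v \left(-4 + v\right)$)
$E{\left(b \right)} = - \frac{2}{b}$ ($E{\left(b \right)} = \frac{-7 + \left(-1\right)^{2} - -4}{b} = \frac{-7 + 1 + 4}{b} = - \frac{2}{b}$)
$-4112 + E{\left(38 \right)} = -4112 - \frac{2}{38} = -4112 - \frac{1}{19} = - \frac{78129}{19}$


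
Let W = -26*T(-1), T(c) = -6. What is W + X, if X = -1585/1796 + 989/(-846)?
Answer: 116955871/759708 ≈ 153.95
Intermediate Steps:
X = -1558577/759708 (X = -1585*1/1796 + 989*(-1/846) = -1585/1796 - 989/846 = -1558577/759708 ≈ -2.0515)
W = 156 (W = -26*(-6) = 156)
W + X = 156 - 1558577/759708 = 116955871/759708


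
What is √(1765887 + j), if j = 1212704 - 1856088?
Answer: √1122503 ≈ 1059.5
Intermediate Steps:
j = -643384
√(1765887 + j) = √(1765887 - 643384) = √1122503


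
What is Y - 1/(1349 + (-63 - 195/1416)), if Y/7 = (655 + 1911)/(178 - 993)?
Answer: -10902007454/494645505 ≈ -22.040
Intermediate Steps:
Y = -17962/815 (Y = 7*((655 + 1911)/(178 - 993)) = 7*(2566/(-815)) = 7*(2566*(-1/815)) = 7*(-2566/815) = -17962/815 ≈ -22.039)
Y - 1/(1349 + (-63 - 195/1416)) = -17962/815 - 1/(1349 + (-63 - 195/1416)) = -17962/815 - 1/(1349 + (-63 - 1*65/472)) = -17962/815 - 1/(1349 + (-63 - 65/472)) = -17962/815 - 1/(1349 - 29801/472) = -17962/815 - 1/606927/472 = -17962/815 - 1*472/606927 = -17962/815 - 472/606927 = -10902007454/494645505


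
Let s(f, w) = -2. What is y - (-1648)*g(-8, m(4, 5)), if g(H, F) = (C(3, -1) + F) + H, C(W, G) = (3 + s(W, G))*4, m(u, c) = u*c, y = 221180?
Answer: 247548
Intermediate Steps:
m(u, c) = c*u
C(W, G) = 4 (C(W, G) = (3 - 2)*4 = 1*4 = 4)
g(H, F) = 4 + F + H (g(H, F) = (4 + F) + H = 4 + F + H)
y - (-1648)*g(-8, m(4, 5)) = 221180 - (-1648)*(4 + 5*4 - 8) = 221180 - (-1648)*(4 + 20 - 8) = 221180 - (-1648)*16 = 221180 - 1*(-26368) = 221180 + 26368 = 247548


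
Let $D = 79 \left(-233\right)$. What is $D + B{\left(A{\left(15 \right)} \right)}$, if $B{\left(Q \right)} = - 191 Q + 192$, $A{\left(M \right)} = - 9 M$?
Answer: $7570$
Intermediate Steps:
$B{\left(Q \right)} = 192 - 191 Q$
$D = -18407$
$D + B{\left(A{\left(15 \right)} \right)} = -18407 - \left(-192 + 191 \left(\left(-9\right) 15\right)\right) = -18407 + \left(192 - -25785\right) = -18407 + \left(192 + 25785\right) = -18407 + 25977 = 7570$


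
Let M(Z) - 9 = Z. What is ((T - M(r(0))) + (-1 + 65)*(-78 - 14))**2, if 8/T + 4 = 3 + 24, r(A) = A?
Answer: 18393598129/529 ≈ 3.4770e+7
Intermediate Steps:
M(Z) = 9 + Z
T = 8/23 (T = 8/(-4 + (3 + 24)) = 8/(-4 + 27) = 8/23 ≈ 0.34783)
((T - M(r(0))) + (-1 + 65)*(-78 - 14))**2 = ((8/23 - (9 + 0)) + (-1 + 65)*(-78 - 14))**2 = ((8/23 - 1*9) + 64*(-92))**2 = ((8/23 - 9) - 5888)**2 = (-199/23 - 5888)**2 = (-135623/23)**2 = 18393598129/529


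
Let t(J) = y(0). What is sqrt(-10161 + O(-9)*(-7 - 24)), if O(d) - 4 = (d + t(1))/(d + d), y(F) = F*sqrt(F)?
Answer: 3*I*sqrt(4578)/2 ≈ 101.49*I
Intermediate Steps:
y(F) = F**(3/2)
t(J) = 0 (t(J) = 0**(3/2) = 0)
O(d) = 9/2 (O(d) = 4 + (d + 0)/(d + d) = 4 + d/((2*d)) = 4 + d*(1/(2*d)) = 4 + 1/2 = 9/2)
sqrt(-10161 + O(-9)*(-7 - 24)) = sqrt(-10161 + 9*(-7 - 24)/2) = sqrt(-10161 + (9/2)*(-31)) = sqrt(-10161 - 279/2) = sqrt(-20601/2) = 3*I*sqrt(4578)/2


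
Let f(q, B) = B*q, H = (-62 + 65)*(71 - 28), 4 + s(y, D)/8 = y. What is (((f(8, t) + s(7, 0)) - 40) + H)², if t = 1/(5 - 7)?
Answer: 11881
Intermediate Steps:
s(y, D) = -32 + 8*y
t = -½ (t = 1/(-2) = -½ ≈ -0.50000)
H = 129 (H = 3*43 = 129)
(((f(8, t) + s(7, 0)) - 40) + H)² = (((-½*8 + (-32 + 8*7)) - 40) + 129)² = (((-4 + (-32 + 56)) - 40) + 129)² = (((-4 + 24) - 40) + 129)² = ((20 - 40) + 129)² = (-20 + 129)² = 109² = 11881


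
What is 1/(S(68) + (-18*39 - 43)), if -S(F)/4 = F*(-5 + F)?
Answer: -1/17881 ≈ -5.5925e-5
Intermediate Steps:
S(F) = -4*F*(-5 + F)
1/(S(68) + (-18*39 - 43)) = 1/(4*68*(5 - 1*68) + (-18*39 - 43)) = 1/(4*68*(5 - 68) + (-702 - 43)) = 1/(4*68*(-63) - 745) = 1/(-17136 - 745) = 1/(-17881) = -1/17881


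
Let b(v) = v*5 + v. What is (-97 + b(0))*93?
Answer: -9021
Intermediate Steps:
b(v) = 6*v (b(v) = 5*v + v = 6*v)
(-97 + b(0))*93 = (-97 + 6*0)*93 = (-97 + 0)*93 = -97*93 = -9021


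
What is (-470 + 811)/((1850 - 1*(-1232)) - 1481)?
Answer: 341/1601 ≈ 0.21299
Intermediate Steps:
(-470 + 811)/((1850 - 1*(-1232)) - 1481) = 341/((1850 + 1232) - 1481) = 341/(3082 - 1481) = 341/1601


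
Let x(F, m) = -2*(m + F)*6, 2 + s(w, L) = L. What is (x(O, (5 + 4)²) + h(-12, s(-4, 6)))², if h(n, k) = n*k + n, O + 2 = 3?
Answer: 1089936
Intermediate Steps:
O = 1 (O = -2 + 3 = 1)
s(w, L) = -2 + L
h(n, k) = n + k*n (h(n, k) = k*n + n = n + k*n)
x(F, m) = -12*F - 12*m (x(F, m) = -2*(F + m)*6 = (-2*F - 2*m)*6 = -12*F - 12*m)
(x(O, (5 + 4)²) + h(-12, s(-4, 6)))² = ((-12*1 - 12*(5 + 4)²) - 12*(1 + (-2 + 6)))² = ((-12 - 12*9²) - 12*(1 + 4))² = ((-12 - 12*81) - 12*5)² = ((-12 - 972) - 60)² = (-984 - 60)² = (-1044)² = 1089936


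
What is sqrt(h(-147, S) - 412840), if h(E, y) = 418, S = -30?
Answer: I*sqrt(412422) ≈ 642.2*I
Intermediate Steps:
sqrt(h(-147, S) - 412840) = sqrt(418 - 412840) = sqrt(-412422) = I*sqrt(412422)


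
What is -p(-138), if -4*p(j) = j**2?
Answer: 4761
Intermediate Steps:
p(j) = -j**2/4
-p(-138) = -(-1)*(-138)**2/4 = -(-1)*19044/4 = -1*(-4761) = 4761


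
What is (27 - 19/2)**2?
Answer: 1225/4 ≈ 306.25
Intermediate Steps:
(27 - 19/2)**2 = (35/2)**2 = 1225/4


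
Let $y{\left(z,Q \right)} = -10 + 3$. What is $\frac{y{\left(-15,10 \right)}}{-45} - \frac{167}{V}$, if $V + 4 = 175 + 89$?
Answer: $- \frac{1139}{2340} \approx -0.48675$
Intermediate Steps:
$y{\left(z,Q \right)} = -7$
$V = 260$ ($V = -4 + \left(175 + 89\right) = -4 + 264 = 260$)
$\frac{y{\left(-15,10 \right)}}{-45} - \frac{167}{V} = - \frac{7}{-45} - \frac{167}{260} = \left(-7\right) \left(- \frac{1}{45}\right) - \frac{167}{260} = \frac{7}{45} - \frac{167}{260} = - \frac{1139}{2340}$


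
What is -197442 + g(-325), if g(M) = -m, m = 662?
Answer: -198104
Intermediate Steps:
g(M) = -662 (g(M) = -1*662 = -662)
-197442 + g(-325) = -197442 - 662 = -198104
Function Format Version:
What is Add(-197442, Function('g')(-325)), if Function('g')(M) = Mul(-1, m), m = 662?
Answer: -198104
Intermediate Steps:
Function('g')(M) = -662 (Function('g')(M) = Mul(-1, 662) = -662)
Add(-197442, Function('g')(-325)) = Add(-197442, -662) = -198104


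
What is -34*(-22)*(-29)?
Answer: -21692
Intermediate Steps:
-34*(-22)*(-29) = 748*(-29) = -21692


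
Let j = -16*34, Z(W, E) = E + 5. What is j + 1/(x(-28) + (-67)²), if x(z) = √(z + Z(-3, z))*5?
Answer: 5*(-544*√51 + 488403*I)/(-4489*I + 5*√51) ≈ -544.0 - 1.7714e-6*I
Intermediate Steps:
Z(W, E) = 5 + E
x(z) = 5*√(5 + 2*z) (x(z) = √(z + (5 + z))*5 = √(5 + 2*z)*5 = 5*√(5 + 2*z))
j = -544
j + 1/(x(-28) + (-67)²) = -544 + 1/(5*√(5 + 2*(-28)) + (-67)²) = -544 + 1/(5*√(5 - 56) + 4489) = -544 + 1/(5*√(-51) + 4489) = -544 + 1/(5*(I*√51) + 4489) = -544 + 1/(5*I*√51 + 4489) = -544 + 1/(4489 + 5*I*√51)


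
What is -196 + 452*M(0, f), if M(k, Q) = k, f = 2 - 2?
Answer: -196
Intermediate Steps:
f = 0
-196 + 452*M(0, f) = -196 + 452*0 = -196 + 0 = -196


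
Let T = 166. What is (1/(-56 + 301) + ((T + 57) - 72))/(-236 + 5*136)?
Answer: 3083/9065 ≈ 0.34010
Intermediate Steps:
(1/(-56 + 301) + ((T + 57) - 72))/(-236 + 5*136) = (1/(-56 + 301) + ((166 + 57) - 72))/(-236 + 5*136) = (1/245 + (223 - 72))/(-236 + 680) = (1/245 + 151)/444 = (36996/245)*(1/444) = 3083/9065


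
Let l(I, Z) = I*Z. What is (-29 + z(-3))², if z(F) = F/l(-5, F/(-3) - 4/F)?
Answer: 1012036/1225 ≈ 826.15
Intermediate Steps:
z(F) = F/(20/F + 5*F/3) (z(F) = F/((-5*(F/(-3) - 4/F))) = F/((-5*(F*(-⅓) - 4/F))) = F/((-5*(-F/3 - 4/F))) = F/((-5*(-4/F - F/3))) = F/(20/F + 5*F/3))
(-29 + z(-3))² = (-29 + (⅗)*(-3)²/(12 + (-3)²))² = (-29 + (⅗)*9/(12 + 9))² = (-29 + (⅗)*9/21)² = (-29 + (⅗)*9*(1/21))² = (-29 + 9/35)² = (-1006/35)² = 1012036/1225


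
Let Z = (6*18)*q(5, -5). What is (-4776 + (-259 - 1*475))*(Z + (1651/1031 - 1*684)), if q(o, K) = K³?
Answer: 80567512030/1031 ≈ 7.8145e+7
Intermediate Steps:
Z = -13500 (Z = (6*18)*(-5)³ = 108*(-125) = -13500)
(-4776 + (-259 - 1*475))*(Z + (1651/1031 - 1*684)) = (-4776 + (-259 - 1*475))*(-13500 + (1651/1031 - 1*684)) = (-4776 + (-259 - 475))*(-13500 + (1651*(1/1031) - 684)) = (-4776 - 734)*(-13500 + (1651/1031 - 684)) = -5510*(-13500 - 703553/1031) = -5510*(-14622053/1031) = 80567512030/1031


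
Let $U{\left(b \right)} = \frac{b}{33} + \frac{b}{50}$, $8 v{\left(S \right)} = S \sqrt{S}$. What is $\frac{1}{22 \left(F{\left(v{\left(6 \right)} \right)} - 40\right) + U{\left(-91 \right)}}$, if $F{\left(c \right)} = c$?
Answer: $- \frac{2408262450}{2125847756059} - \frac{44921250 \sqrt{6}}{2125847756059} \approx -0.0011846$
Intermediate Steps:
$v{\left(S \right)} = \frac{S^{\frac{3}{2}}}{8}$ ($v{\left(S \right)} = \frac{S \sqrt{S}}{8} = \frac{S^{\frac{3}{2}}}{8}$)
$U{\left(b \right)} = \frac{83 b}{1650}$ ($U{\left(b \right)} = b \frac{1}{33} + b \frac{1}{50} = \frac{b}{33} + \frac{b}{50} = \frac{83 b}{1650}$)
$\frac{1}{22 \left(F{\left(v{\left(6 \right)} \right)} - 40\right) + U{\left(-91 \right)}} = \frac{1}{22 \left(\frac{6^{\frac{3}{2}}}{8} - 40\right) + \frac{83}{1650} \left(-91\right)} = \frac{1}{22 \left(\frac{6 \sqrt{6}}{8} - 40\right) - \frac{7553}{1650}} = \frac{1}{22 \left(\frac{3 \sqrt{6}}{4} - 40\right) - \frac{7553}{1650}} = \frac{1}{22 \left(-40 + \frac{3 \sqrt{6}}{4}\right) - \frac{7553}{1650}} = \frac{1}{\left(-880 + \frac{33 \sqrt{6}}{2}\right) - \frac{7553}{1650}} = \frac{1}{- \frac{1459553}{1650} + \frac{33 \sqrt{6}}{2}}$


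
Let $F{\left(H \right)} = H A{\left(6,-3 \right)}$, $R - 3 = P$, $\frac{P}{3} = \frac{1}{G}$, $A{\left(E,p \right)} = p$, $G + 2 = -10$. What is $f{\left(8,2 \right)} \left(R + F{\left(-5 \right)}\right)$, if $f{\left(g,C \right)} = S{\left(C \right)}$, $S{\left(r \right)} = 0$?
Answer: $0$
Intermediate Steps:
$G = -12$ ($G = -2 - 10 = -12$)
$f{\left(g,C \right)} = 0$
$P = - \frac{1}{4}$ ($P = \frac{3}{-12} = 3 \left(- \frac{1}{12}\right) = - \frac{1}{4} \approx -0.25$)
$R = \frac{11}{4}$ ($R = 3 - \frac{1}{4} = \frac{11}{4} \approx 2.75$)
$F{\left(H \right)} = - 3 H$ ($F{\left(H \right)} = H \left(-3\right) = - 3 H$)
$f{\left(8,2 \right)} \left(R + F{\left(-5 \right)}\right) = 0 \left(\frac{11}{4} - -15\right) = 0 \left(\frac{11}{4} + 15\right) = 0 \cdot \frac{71}{4} = 0$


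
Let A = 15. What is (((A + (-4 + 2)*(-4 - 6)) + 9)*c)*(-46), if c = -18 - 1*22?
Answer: 80960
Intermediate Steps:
c = -40 (c = -18 - 22 = -40)
(((A + (-4 + 2)*(-4 - 6)) + 9)*c)*(-46) = (((15 + (-4 + 2)*(-4 - 6)) + 9)*(-40))*(-46) = (((15 - 2*(-10)) + 9)*(-40))*(-46) = (((15 + 20) + 9)*(-40))*(-46) = ((35 + 9)*(-40))*(-46) = (44*(-40))*(-46) = -1760*(-46) = 80960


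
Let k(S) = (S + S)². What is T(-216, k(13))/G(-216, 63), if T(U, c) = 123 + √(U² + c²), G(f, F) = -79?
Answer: -123/79 - 4*√31477/79 ≈ -10.540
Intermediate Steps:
k(S) = 4*S² (k(S) = (2*S)² = 4*S²)
T(-216, k(13))/G(-216, 63) = (123 + √((-216)² + (4*13²)²))/(-79) = (123 + √(46656 + (4*169)²))*(-1/79) = (123 + √(46656 + 676²))*(-1/79) = (123 + √(46656 + 456976))*(-1/79) = (123 + √503632)*(-1/79) = (123 + 4*√31477)*(-1/79) = -123/79 - 4*√31477/79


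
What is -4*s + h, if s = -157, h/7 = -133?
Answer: -303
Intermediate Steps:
h = -931 (h = 7*(-133) = -931)
-4*s + h = -4*(-157) - 931 = 628 - 931 = -303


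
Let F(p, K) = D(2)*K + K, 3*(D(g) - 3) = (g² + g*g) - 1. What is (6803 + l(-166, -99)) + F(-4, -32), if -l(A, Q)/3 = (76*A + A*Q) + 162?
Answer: -16019/3 ≈ -5339.7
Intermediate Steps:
l(A, Q) = -486 - 228*A - 3*A*Q (l(A, Q) = -3*((76*A + A*Q) + 162) = -3*(162 + 76*A + A*Q) = -486 - 228*A - 3*A*Q)
D(g) = 8/3 + 2*g²/3 (D(g) = 3 + ((g² + g*g) - 1)/3 = 3 + ((g² + g²) - 1)/3 = 3 + (2*g² - 1)/3 = 3 + (-1 + 2*g²)/3 = 3 + (-⅓ + 2*g²/3) = 8/3 + 2*g²/3)
F(p, K) = 19*K/3 (F(p, K) = (8/3 + (⅔)*2²)*K + K = (8/3 + (⅔)*4)*K + K = (8/3 + 8/3)*K + K = 16*K/3 + K = 19*K/3)
(6803 + l(-166, -99)) + F(-4, -32) = (6803 + (-486 - 228*(-166) - 3*(-166)*(-99))) + (19/3)*(-32) = (6803 + (-486 + 37848 - 49302)) - 608/3 = (6803 - 11940) - 608/3 = -5137 - 608/3 = -16019/3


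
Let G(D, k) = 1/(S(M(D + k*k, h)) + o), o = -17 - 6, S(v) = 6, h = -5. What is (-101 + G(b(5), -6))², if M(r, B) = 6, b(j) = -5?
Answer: 2951524/289 ≈ 10213.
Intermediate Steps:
o = -23
G(D, k) = -1/17 (G(D, k) = 1/(6 - 23) = 1/(-17) = -1/17)
(-101 + G(b(5), -6))² = (-101 - 1/17)² = (-1718/17)² = 2951524/289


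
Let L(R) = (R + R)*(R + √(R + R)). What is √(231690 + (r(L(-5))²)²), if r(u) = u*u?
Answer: √(-29937499768310 + 46500000000000*I*√10) ≈ 7.75e+6 + 9.4868e+6*I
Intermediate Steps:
L(R) = 2*R*(R + √2*√R) (L(R) = (2*R)*(R + √(2*R)) = (2*R)*(R + √2*√R) = 2*R*(R + √2*√R))
r(u) = u²
√(231690 + (r(L(-5))²)²) = √(231690 + (((2*(-5)² + 2*√2*(-5)^(3/2))²)²)²) = √(231690 + (((2*25 + 2*√2*(-5*I*√5))²)²)²) = √(231690 + (((50 - 10*I*√10)²)²)²) = √(231690 + ((50 - 10*I*√10)⁴)²) = √(231690 + (50 - 10*I*√10)⁸)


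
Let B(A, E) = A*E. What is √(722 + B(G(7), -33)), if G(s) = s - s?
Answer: 19*√2 ≈ 26.870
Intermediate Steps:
G(s) = 0
√(722 + B(G(7), -33)) = √(722 + 0*(-33)) = √(722 + 0) = √722 = 19*√2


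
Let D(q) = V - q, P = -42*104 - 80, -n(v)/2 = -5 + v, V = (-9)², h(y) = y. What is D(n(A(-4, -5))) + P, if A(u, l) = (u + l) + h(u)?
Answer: -4403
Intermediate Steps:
A(u, l) = l + 2*u (A(u, l) = (u + l) + u = (l + u) + u = l + 2*u)
V = 81
n(v) = 10 - 2*v (n(v) = -2*(-5 + v) = 10 - 2*v)
P = -4448 (P = -4368 - 80 = -4448)
D(q) = 81 - q
D(n(A(-4, -5))) + P = (81 - (10 - 2*(-5 + 2*(-4)))) - 4448 = (81 - (10 - 2*(-5 - 8))) - 4448 = (81 - (10 - 2*(-13))) - 4448 = (81 - (10 + 26)) - 4448 = (81 - 1*36) - 4448 = (81 - 36) - 4448 = 45 - 4448 = -4403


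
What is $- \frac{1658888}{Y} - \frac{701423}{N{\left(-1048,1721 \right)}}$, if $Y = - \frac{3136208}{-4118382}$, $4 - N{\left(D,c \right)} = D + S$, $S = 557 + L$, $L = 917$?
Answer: $- \frac{180054783862823}{82717486} \approx -2.1767 \cdot 10^{6}$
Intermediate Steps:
$S = 1474$ ($S = 557 + 917 = 1474$)
$N{\left(D,c \right)} = -1470 - D$ ($N{\left(D,c \right)} = 4 - \left(D + 1474\right) = 4 - \left(1474 + D\right) = -1470 - D$)
$Y = \frac{1568104}{2059191}$ ($Y = - \frac{3136208 \left(-1\right)}{4118382} = \left(-1\right) \left(- \frac{1568104}{2059191}\right) = \frac{1568104}{2059191} \approx 0.76151$)
$- \frac{1658888}{Y} - \frac{701423}{N{\left(-1048,1721 \right)}} = - \frac{1658888}{\frac{1568104}{2059191}} - \frac{701423}{-1470 - -1048} = \left(-1658888\right) \frac{2059191}{1568104} - \frac{701423}{-1470 + 1048} = - \frac{426995904951}{196013} - \frac{701423}{-422} = - \frac{426995904951}{196013} - - \frac{701423}{422} = - \frac{426995904951}{196013} + \frac{701423}{422} = - \frac{180054783862823}{82717486}$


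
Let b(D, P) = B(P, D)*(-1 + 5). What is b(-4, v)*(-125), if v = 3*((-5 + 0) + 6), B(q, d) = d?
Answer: 2000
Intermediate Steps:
v = 3 (v = 3*(-5 + 6) = 3*1 = 3)
b(D, P) = 4*D (b(D, P) = D*(-1 + 5) = D*4 = 4*D)
b(-4, v)*(-125) = (4*(-4))*(-125) = -16*(-125) = 2000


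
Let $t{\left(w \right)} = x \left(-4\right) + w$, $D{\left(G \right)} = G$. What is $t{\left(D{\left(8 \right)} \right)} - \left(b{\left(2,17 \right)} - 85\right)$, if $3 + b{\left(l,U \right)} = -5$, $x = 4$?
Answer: $85$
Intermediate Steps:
$b{\left(l,U \right)} = -8$ ($b{\left(l,U \right)} = -3 - 5 = -8$)
$t{\left(w \right)} = -16 + w$ ($t{\left(w \right)} = 4 \left(-4\right) + w = -16 + w$)
$t{\left(D{\left(8 \right)} \right)} - \left(b{\left(2,17 \right)} - 85\right) = \left(-16 + 8\right) - \left(-8 - 85\right) = -8 - -93 = -8 + 93 = 85$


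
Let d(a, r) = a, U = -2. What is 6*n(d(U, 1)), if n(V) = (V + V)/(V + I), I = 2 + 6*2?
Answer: -2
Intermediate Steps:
I = 14 (I = 2 + 12 = 14)
n(V) = 2*V/(14 + V) (n(V) = (V + V)/(V + 14) = (2*V)/(14 + V) = 2*V/(14 + V))
6*n(d(U, 1)) = 6*(2*(-2)/(14 - 2)) = 6*(2*(-2)/12) = 6*(2*(-2)*(1/12)) = 6*(-1/3) = -2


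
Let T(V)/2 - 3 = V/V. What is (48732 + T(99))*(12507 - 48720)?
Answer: -1765021620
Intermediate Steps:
T(V) = 8 (T(V) = 6 + 2*(V/V) = 6 + 2*1 = 6 + 2 = 8)
(48732 + T(99))*(12507 - 48720) = (48732 + 8)*(12507 - 48720) = 48740*(-36213) = -1765021620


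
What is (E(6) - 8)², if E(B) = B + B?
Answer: 16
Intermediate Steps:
E(B) = 2*B
(E(6) - 8)² = (2*6 - 8)² = (12 - 8)² = 4² = 16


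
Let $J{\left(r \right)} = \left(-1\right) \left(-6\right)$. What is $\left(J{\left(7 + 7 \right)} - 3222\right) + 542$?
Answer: $-2674$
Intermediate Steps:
$J{\left(r \right)} = 6$
$\left(J{\left(7 + 7 \right)} - 3222\right) + 542 = \left(6 - 3222\right) + 542 = -3216 + 542 = -2674$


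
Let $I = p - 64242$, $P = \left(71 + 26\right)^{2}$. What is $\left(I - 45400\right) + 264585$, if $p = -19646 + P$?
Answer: $144706$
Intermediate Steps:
$P = 9409$ ($P = 97^{2} = 9409$)
$p = -10237$ ($p = -19646 + 9409 = -10237$)
$I = -74479$ ($I = -10237 - 64242 = -74479$)
$\left(I - 45400\right) + 264585 = \left(-74479 - 45400\right) + 264585 = -119879 + 264585 = 144706$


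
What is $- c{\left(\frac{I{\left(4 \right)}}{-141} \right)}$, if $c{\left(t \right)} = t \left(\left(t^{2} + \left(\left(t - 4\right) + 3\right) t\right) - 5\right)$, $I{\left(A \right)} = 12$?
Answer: $- \frac{43300}{103823} \approx -0.41706$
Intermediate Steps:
$c{\left(t \right)} = t \left(-5 + t^{2} + t \left(-1 + t\right)\right)$ ($c{\left(t \right)} = t \left(\left(t^{2} + \left(\left(-4 + t\right) + 3\right) t\right) - 5\right) = t \left(\left(t^{2} + \left(-1 + t\right) t\right) - 5\right) = t \left(\left(t^{2} + t \left(-1 + t\right)\right) - 5\right) = t \left(-5 + t^{2} + t \left(-1 + t\right)\right)$)
$- c{\left(\frac{I{\left(4 \right)}}{-141} \right)} = - \frac{12}{-141} \left(-5 - \frac{12}{-141} + 2 \left(\frac{12}{-141}\right)^{2}\right) = - 12 \left(- \frac{1}{141}\right) \left(-5 - 12 \left(- \frac{1}{141}\right) + 2 \left(12 \left(- \frac{1}{141}\right)\right)^{2}\right) = - \frac{\left(-4\right) \left(-5 - - \frac{4}{47} + 2 \left(- \frac{4}{47}\right)^{2}\right)}{47} = - \frac{\left(-4\right) \left(-5 + \frac{4}{47} + 2 \cdot \frac{16}{2209}\right)}{47} = - \frac{\left(-4\right) \left(-5 + \frac{4}{47} + \frac{32}{2209}\right)}{47} = - \frac{\left(-4\right) \left(-10825\right)}{47 \cdot 2209} = \left(-1\right) \frac{43300}{103823} = - \frac{43300}{103823}$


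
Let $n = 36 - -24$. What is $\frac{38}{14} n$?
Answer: $\frac{1140}{7} \approx 162.86$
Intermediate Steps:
$n = 60$ ($n = 36 + 24 = 60$)
$\frac{38}{14} n = \frac{38}{14} \cdot 60 = 38 \cdot \frac{1}{14} \cdot 60 = \frac{19}{7} \cdot 60 = \frac{1140}{7}$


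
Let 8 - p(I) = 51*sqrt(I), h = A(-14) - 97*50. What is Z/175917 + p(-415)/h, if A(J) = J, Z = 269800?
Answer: 163862483/106957536 + 51*I*sqrt(415)/4864 ≈ 1.532 + 0.2136*I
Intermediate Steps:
h = -4864 (h = -14 - 97*50 = -14 - 4850 = -4864)
p(I) = 8 - 51*sqrt(I)
Z/175917 + p(-415)/h = 269800/175917 + (8 - 51*I*sqrt(415))/(-4864) = 269800*(1/175917) + (8 - 51*I*sqrt(415))*(-1/4864) = 269800/175917 + (8 - 51*I*sqrt(415))*(-1/4864) = 269800/175917 + (-1/608 + 51*I*sqrt(415)/4864) = 163862483/106957536 + 51*I*sqrt(415)/4864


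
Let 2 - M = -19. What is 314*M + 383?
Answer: 6977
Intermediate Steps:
M = 21 (M = 2 - 1*(-19) = 2 + 19 = 21)
314*M + 383 = 314*21 + 383 = 6594 + 383 = 6977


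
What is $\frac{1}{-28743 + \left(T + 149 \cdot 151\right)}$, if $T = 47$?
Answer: $- \frac{1}{6197} \approx -0.00016137$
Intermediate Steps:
$\frac{1}{-28743 + \left(T + 149 \cdot 151\right)} = \frac{1}{-28743 + \left(47 + 149 \cdot 151\right)} = \frac{1}{-28743 + \left(47 + 22499\right)} = \frac{1}{-28743 + 22546} = \frac{1}{-6197} = - \frac{1}{6197}$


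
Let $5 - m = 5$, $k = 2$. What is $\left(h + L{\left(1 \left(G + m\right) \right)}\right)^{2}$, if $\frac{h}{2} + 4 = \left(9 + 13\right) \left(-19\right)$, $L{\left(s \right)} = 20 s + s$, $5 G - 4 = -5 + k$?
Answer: $\frac{17631601}{25} \approx 7.0526 \cdot 10^{5}$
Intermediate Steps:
$G = \frac{1}{5}$ ($G = \frac{4}{5} + \frac{-5 + 2}{5} = \frac{4}{5} + \frac{1}{5} \left(-3\right) = \frac{4}{5} - \frac{3}{5} = \frac{1}{5} \approx 0.2$)
$m = 0$ ($m = 5 - 5 = 0$)
$L{\left(s \right)} = 21 s$
$h = -844$ ($h = -8 + 2 \left(9 + 13\right) \left(-19\right) = -8 + 2 \cdot 22 \left(-19\right) = -8 + 2 \left(-418\right) = -8 - 836 = -844$)
$\left(h + L{\left(1 \left(G + m\right) \right)}\right)^{2} = \left(-844 + 21 \cdot 1 \left(\frac{1}{5} + 0\right)\right)^{2} = \left(-844 + 21 \cdot 1 \cdot \frac{1}{5}\right)^{2} = \left(-844 + 21 \cdot \frac{1}{5}\right)^{2} = \left(-844 + \frac{21}{5}\right)^{2} = \left(- \frac{4199}{5}\right)^{2} = \frac{17631601}{25}$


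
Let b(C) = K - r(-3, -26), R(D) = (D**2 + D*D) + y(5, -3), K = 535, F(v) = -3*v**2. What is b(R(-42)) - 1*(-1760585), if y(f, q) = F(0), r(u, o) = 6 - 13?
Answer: 1761127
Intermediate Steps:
r(u, o) = -7
y(f, q) = 0 (y(f, q) = -3*0**2 = -3*0 = 0)
R(D) = 2*D**2 (R(D) = (D**2 + D*D) + 0 = (D**2 + D**2) + 0 = 2*D**2 + 0 = 2*D**2)
b(C) = 542 (b(C) = 535 - 1*(-7) = 535 + 7 = 542)
b(R(-42)) - 1*(-1760585) = 542 - 1*(-1760585) = 542 + 1760585 = 1761127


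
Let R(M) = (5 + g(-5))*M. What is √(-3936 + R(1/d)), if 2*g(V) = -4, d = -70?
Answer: I*√19286610/70 ≈ 62.738*I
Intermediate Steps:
g(V) = -2 (g(V) = (½)*(-4) = -2)
R(M) = 3*M (R(M) = (5 - 2)*M = 3*M)
√(-3936 + R(1/d)) = √(-3936 + 3/(-70)) = √(-3936 + 3*(-1/70)) = √(-3936 - 3/70) = √(-275523/70) = I*√19286610/70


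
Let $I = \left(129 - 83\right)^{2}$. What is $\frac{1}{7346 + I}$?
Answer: $\frac{1}{9462} \approx 0.00010569$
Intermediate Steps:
$I = 2116$ ($I = 46^{2} = 2116$)
$\frac{1}{7346 + I} = \frac{1}{7346 + 2116} = \frac{1}{9462}$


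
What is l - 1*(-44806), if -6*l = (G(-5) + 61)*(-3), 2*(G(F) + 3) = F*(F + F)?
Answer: 89695/2 ≈ 44848.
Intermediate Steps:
G(F) = -3 + F**2 (G(F) = -3 + (F*(F + F))/2 = -3 + (F*(2*F))/2 = -3 + (2*F**2)/2 = -3 + F**2)
l = 83/2 (l = -((-3 + (-5)**2) + 61)*(-3)/6 = -((-3 + 25) + 61)*(-3)/6 = -(22 + 61)*(-3)/6 = -83*(-3)/6 = -1/6*(-249) = 83/2 ≈ 41.500)
l - 1*(-44806) = 83/2 - 1*(-44806) = 83/2 + 44806 = 89695/2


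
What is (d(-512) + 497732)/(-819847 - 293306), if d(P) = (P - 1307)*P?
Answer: -1429060/1113153 ≈ -1.2838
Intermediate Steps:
d(P) = P*(-1307 + P) (d(P) = (-1307 + P)*P = P*(-1307 + P))
(d(-512) + 497732)/(-819847 - 293306) = (-512*(-1307 - 512) + 497732)/(-819847 - 293306) = (-512*(-1819) + 497732)/(-1113153) = (931328 + 497732)*(-1/1113153) = 1429060*(-1/1113153) = -1429060/1113153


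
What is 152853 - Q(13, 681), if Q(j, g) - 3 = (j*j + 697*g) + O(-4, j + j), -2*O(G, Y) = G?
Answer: -321978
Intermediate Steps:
O(G, Y) = -G/2
Q(j, g) = 5 + j**2 + 697*g (Q(j, g) = 3 + ((j*j + 697*g) - 1/2*(-4)) = 3 + ((j**2 + 697*g) + 2) = 3 + (2 + j**2 + 697*g) = 5 + j**2 + 697*g)
152853 - Q(13, 681) = 152853 - (5 + 13**2 + 697*681) = 152853 - (5 + 169 + 474657) = 152853 - 1*474831 = 152853 - 474831 = -321978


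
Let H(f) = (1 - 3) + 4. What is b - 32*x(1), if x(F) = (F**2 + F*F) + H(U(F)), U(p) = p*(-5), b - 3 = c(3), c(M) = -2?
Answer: -127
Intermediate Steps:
b = 1 (b = 3 - 2 = 1)
U(p) = -5*p
H(f) = 2 (H(f) = -2 + 4 = 2)
x(F) = 2 + 2*F**2 (x(F) = (F**2 + F*F) + 2 = (F**2 + F**2) + 2 = 2*F**2 + 2 = 2 + 2*F**2)
b - 32*x(1) = 1 - 32*(2 + 2*1**2) = 1 - 32*(2 + 2*1) = 1 - 32*(2 + 2) = 1 - 32*4 = 1 - 128 = -127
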